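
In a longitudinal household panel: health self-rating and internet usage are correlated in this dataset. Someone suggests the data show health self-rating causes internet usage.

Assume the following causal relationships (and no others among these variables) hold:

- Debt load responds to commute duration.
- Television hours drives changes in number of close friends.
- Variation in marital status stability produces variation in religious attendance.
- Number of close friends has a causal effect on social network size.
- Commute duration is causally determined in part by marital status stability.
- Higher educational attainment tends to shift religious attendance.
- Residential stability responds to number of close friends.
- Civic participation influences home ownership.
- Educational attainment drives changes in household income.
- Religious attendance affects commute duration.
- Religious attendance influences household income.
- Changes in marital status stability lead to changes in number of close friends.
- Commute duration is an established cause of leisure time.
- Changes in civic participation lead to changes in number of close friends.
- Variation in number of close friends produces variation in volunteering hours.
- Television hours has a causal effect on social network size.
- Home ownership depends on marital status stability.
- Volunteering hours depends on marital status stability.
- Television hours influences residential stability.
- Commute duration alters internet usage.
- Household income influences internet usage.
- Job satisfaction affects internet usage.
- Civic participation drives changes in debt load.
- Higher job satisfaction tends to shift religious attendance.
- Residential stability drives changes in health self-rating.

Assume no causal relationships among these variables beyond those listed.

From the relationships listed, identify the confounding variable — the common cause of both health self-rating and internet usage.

marital status stability

Marital status stability has a causal path to health self-rating (marital status stability → number of close friends → residential stability → health self-rating) and a separate causal path to internet usage (marital status stability → commute duration → internet usage), so it is a common cause of both.
No stated relationship gives health self-rating a causal route to internet usage, so the correlation is explained by the shared upstream cause rather than a direct effect.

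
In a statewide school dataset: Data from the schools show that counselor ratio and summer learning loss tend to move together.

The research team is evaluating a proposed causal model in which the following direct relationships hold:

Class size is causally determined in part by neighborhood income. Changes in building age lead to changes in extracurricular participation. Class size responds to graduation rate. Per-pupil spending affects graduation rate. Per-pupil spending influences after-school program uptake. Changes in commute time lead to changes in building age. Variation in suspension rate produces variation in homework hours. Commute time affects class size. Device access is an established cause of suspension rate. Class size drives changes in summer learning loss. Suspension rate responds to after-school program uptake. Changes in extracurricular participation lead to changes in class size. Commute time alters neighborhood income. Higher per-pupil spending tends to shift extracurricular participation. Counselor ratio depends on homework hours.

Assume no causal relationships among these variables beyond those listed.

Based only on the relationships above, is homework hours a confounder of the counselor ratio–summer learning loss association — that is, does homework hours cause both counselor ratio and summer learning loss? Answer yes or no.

no

Homework hours has no stated causal path to summer learning loss. A confounder must cause both variables, so homework hours does not qualify.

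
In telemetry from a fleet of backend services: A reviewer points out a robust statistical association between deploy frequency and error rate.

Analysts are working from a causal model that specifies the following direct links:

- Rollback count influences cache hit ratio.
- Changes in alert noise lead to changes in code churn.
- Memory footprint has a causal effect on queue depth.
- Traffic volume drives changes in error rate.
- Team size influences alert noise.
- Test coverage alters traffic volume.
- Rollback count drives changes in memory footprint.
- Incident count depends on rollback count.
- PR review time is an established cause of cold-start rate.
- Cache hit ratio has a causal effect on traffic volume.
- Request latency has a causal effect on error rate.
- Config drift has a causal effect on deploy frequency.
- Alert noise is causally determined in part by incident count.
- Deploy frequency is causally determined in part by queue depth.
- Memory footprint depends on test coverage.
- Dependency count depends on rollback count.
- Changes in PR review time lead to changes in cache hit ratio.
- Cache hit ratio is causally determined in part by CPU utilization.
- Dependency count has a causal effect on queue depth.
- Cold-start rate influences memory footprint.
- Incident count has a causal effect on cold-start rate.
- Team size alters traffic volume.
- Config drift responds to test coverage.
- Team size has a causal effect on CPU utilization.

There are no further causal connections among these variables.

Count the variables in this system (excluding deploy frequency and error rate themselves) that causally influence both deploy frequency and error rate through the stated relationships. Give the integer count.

3

The common causes are: PR review time (to deploy frequency via PR review time → cold-start rate → memory footprint → queue depth → deploy frequency; to error rate via PR review time → cache hit ratio → traffic volume → error rate); rollback count (to deploy frequency via rollback count → dependency count → queue depth → deploy frequency; to error rate via rollback count → cache hit ratio → traffic volume → error rate); test coverage (to deploy frequency via test coverage → config drift → deploy frequency; to error rate via test coverage → traffic volume → error rate).
Every other variable lacks a causal path to at least one of deploy frequency and error rate.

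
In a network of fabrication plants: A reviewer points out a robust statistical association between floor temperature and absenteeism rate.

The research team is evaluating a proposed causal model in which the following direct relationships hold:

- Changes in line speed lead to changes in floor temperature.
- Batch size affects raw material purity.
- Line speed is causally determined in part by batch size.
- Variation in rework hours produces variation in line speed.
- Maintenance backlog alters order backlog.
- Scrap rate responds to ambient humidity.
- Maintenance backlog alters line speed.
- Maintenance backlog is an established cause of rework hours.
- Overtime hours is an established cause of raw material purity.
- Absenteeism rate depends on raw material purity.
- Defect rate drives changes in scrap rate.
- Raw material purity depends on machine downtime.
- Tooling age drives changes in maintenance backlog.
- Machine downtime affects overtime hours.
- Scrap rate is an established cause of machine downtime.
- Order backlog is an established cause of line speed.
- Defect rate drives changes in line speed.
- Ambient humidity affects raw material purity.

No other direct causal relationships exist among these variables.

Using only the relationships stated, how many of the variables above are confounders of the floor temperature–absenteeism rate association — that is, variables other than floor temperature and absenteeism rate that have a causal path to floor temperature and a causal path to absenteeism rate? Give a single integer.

2

The common causes are: batch size (to floor temperature via batch size → line speed → floor temperature; to absenteeism rate via batch size → raw material purity → absenteeism rate); defect rate (to floor temperature via defect rate → line speed → floor temperature; to absenteeism rate via defect rate → scrap rate → machine downtime → raw material purity → absenteeism rate).
Every other variable lacks a causal path to at least one of floor temperature and absenteeism rate.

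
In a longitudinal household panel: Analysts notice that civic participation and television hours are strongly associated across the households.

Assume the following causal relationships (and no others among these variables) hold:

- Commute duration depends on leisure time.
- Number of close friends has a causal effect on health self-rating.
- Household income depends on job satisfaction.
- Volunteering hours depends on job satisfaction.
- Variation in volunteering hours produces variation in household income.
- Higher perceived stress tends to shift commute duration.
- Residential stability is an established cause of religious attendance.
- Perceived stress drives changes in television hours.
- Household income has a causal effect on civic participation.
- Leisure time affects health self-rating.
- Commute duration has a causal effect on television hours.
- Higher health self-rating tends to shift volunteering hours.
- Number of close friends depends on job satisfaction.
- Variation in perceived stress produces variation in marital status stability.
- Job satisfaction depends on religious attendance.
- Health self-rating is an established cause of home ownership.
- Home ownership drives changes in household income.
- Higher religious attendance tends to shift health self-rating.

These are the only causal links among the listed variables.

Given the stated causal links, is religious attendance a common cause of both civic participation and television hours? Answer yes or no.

Religious attendance has no stated causal path to television hours. A confounder must cause both variables, so religious attendance does not qualify.

no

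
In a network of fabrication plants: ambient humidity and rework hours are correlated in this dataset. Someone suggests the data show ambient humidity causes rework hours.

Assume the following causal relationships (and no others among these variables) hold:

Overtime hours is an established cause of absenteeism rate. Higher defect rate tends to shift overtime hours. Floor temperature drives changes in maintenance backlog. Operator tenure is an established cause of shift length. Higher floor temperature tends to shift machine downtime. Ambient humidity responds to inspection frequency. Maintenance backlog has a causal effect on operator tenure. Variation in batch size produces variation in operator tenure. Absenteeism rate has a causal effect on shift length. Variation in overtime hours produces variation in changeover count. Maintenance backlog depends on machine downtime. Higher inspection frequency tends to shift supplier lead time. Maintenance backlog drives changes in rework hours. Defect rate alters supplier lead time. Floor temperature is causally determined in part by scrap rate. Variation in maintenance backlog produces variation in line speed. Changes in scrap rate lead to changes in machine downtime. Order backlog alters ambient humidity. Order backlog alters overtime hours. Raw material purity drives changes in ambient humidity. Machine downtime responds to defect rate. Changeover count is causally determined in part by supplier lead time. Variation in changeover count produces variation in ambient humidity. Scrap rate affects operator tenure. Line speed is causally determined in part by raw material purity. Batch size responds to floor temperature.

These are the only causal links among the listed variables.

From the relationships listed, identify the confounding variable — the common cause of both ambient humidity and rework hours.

defect rate

Defect rate has a causal path to ambient humidity (defect rate → overtime hours → changeover count → ambient humidity) and a separate causal path to rework hours (defect rate → machine downtime → maintenance backlog → rework hours), so it is a common cause of both.
No stated relationship gives ambient humidity a causal route to rework hours, so the correlation is explained by the shared upstream cause rather than a direct effect.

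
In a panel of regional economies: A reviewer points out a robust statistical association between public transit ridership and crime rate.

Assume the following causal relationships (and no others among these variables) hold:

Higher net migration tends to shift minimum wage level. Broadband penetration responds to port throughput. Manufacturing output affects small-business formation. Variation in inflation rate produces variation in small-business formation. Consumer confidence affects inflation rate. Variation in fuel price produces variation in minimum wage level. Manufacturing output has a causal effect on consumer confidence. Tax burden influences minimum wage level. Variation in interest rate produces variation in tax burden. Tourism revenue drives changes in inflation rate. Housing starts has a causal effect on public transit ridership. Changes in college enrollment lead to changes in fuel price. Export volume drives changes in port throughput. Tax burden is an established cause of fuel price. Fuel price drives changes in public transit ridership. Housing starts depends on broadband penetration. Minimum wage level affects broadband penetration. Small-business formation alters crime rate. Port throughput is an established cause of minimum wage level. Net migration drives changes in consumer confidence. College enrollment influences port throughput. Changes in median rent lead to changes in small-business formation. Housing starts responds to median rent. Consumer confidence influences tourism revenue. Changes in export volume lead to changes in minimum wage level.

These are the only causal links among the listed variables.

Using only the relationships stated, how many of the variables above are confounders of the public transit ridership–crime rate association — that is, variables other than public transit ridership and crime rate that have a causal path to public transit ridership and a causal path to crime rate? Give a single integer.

The common causes are: median rent (to public transit ridership via median rent → housing starts → public transit ridership; to crime rate via median rent → small-business formation → crime rate); net migration (to public transit ridership via net migration → minimum wage level → broadband penetration → housing starts → public transit ridership; to crime rate via net migration → consumer confidence → inflation rate → small-business formation → crime rate).
Every other variable lacks a causal path to at least one of public transit ridership and crime rate.

2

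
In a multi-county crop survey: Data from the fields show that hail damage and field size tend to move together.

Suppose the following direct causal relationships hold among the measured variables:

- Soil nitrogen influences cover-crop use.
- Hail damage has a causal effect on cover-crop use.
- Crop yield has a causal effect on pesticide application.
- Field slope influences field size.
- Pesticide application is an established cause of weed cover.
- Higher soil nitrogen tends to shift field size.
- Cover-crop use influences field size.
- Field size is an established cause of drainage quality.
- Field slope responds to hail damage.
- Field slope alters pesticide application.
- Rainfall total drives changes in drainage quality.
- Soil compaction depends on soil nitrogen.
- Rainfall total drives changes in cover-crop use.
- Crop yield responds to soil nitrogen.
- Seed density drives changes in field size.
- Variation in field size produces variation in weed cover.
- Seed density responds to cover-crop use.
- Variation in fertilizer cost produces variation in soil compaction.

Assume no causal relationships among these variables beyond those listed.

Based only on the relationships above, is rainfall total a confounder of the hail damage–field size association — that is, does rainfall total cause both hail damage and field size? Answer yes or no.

Rainfall total has no stated causal path to hail damage. A confounder must cause both variables, so rainfall total does not qualify.

no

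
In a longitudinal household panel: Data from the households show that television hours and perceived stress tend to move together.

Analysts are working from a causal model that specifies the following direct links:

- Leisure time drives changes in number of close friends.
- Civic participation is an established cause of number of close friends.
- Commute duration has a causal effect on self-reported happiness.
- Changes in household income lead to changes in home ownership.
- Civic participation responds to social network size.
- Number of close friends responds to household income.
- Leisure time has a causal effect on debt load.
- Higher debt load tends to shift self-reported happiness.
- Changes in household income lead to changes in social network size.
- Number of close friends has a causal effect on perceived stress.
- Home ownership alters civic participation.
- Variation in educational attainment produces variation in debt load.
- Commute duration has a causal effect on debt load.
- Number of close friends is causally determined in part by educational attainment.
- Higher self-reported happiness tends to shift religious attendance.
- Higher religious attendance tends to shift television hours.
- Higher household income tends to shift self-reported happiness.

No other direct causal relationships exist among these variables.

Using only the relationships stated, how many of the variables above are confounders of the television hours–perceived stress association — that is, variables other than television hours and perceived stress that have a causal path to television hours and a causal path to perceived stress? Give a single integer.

The common causes are: educational attainment (to television hours via educational attainment → debt load → self-reported happiness → religious attendance → television hours; to perceived stress via educational attainment → number of close friends → perceived stress); household income (to television hours via household income → self-reported happiness → religious attendance → television hours; to perceived stress via household income → number of close friends → perceived stress); leisure time (to television hours via leisure time → debt load → self-reported happiness → religious attendance → television hours; to perceived stress via leisure time → number of close friends → perceived stress).
Every other variable lacks a causal path to at least one of television hours and perceived stress.

3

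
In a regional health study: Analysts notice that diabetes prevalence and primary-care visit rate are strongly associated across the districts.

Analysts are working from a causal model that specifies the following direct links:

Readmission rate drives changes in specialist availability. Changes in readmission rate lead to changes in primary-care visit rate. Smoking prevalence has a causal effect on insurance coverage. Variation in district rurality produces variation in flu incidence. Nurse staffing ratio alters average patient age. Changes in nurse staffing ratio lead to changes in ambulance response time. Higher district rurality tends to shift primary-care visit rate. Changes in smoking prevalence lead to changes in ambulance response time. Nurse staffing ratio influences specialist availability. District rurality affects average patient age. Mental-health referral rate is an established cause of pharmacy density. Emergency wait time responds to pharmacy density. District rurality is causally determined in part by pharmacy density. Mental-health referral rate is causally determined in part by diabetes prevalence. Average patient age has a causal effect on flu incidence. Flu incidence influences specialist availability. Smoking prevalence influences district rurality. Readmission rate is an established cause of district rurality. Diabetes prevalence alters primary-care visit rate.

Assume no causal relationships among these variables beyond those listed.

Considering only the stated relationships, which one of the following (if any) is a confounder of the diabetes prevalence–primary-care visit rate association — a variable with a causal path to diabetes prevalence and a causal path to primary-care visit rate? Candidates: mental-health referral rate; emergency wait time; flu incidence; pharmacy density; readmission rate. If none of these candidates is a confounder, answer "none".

none

None of the listed candidates has causal paths to both diabetes prevalence and primary-care visit rate in the stated relationships, so none is a common cause.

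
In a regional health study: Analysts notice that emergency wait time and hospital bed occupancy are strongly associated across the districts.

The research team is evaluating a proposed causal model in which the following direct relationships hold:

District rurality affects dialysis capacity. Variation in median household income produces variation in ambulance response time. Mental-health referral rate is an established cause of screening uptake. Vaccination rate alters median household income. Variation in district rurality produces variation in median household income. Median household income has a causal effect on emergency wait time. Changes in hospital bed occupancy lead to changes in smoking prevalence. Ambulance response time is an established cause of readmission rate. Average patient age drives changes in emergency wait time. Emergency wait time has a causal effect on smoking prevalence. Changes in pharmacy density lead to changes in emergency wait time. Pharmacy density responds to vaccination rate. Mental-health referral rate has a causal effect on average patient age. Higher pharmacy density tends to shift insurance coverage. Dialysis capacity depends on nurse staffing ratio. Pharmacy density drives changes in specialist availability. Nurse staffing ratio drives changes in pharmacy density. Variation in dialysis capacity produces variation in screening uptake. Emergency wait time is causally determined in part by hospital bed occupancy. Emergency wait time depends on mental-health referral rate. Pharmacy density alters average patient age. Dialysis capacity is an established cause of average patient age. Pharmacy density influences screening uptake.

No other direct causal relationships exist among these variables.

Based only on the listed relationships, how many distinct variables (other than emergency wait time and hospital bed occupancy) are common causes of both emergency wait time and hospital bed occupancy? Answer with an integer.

No listed variable has a causal path to both emergency wait time and hospital bed occupancy, so there are no common causes.

0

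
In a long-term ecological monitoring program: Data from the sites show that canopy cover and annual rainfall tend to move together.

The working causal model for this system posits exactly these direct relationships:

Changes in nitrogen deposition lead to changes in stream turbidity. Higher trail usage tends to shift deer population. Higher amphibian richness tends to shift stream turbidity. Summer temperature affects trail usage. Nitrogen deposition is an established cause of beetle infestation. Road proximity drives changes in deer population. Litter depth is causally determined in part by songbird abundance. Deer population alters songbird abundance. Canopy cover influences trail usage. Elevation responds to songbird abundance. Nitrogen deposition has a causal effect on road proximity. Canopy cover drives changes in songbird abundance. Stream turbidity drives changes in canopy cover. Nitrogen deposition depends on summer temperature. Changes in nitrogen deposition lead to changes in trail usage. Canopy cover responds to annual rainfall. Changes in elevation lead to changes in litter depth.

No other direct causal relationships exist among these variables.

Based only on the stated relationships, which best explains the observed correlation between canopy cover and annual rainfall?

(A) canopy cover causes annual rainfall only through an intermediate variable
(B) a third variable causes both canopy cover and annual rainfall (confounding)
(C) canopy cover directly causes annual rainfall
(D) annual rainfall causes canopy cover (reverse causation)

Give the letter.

The stated link runs annual rainfall → canopy cover; canopy cover has no causal path to annual rainfall. No variable causes both, so confounding is ruled out. The correlation reflects reverse causation.

D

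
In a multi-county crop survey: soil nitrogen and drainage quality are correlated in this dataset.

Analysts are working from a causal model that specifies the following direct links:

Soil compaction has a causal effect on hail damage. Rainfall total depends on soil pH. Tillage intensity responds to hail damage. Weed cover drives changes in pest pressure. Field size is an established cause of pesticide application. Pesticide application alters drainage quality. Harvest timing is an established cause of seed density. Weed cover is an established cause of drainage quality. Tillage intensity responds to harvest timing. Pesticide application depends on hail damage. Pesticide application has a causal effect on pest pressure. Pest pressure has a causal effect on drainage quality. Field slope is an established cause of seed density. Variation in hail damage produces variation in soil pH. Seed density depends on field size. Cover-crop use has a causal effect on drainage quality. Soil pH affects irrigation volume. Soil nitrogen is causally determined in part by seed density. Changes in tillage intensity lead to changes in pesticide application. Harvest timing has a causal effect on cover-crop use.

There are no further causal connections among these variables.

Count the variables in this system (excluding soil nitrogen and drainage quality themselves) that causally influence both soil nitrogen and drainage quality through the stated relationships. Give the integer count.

2

The common causes are: field size (to soil nitrogen via field size → seed density → soil nitrogen; to drainage quality via field size → pesticide application → drainage quality); harvest timing (to soil nitrogen via harvest timing → seed density → soil nitrogen; to drainage quality via harvest timing → cover-crop use → drainage quality).
Every other variable lacks a causal path to at least one of soil nitrogen and drainage quality.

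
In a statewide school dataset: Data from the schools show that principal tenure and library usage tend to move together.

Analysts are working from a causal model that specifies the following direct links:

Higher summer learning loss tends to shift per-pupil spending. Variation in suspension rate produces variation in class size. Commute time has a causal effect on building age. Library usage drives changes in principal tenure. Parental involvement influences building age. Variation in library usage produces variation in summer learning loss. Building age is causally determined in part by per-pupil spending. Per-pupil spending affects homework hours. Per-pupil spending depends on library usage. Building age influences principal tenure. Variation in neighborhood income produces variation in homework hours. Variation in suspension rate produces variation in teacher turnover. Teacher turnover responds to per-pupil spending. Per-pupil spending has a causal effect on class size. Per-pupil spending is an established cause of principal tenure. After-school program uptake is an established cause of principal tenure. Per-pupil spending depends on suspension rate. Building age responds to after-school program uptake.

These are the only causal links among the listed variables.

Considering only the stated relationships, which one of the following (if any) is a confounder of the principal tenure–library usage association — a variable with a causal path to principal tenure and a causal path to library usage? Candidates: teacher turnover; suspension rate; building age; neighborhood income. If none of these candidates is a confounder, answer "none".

none

None of the listed candidates has causal paths to both principal tenure and library usage in the stated relationships, so none is a common cause.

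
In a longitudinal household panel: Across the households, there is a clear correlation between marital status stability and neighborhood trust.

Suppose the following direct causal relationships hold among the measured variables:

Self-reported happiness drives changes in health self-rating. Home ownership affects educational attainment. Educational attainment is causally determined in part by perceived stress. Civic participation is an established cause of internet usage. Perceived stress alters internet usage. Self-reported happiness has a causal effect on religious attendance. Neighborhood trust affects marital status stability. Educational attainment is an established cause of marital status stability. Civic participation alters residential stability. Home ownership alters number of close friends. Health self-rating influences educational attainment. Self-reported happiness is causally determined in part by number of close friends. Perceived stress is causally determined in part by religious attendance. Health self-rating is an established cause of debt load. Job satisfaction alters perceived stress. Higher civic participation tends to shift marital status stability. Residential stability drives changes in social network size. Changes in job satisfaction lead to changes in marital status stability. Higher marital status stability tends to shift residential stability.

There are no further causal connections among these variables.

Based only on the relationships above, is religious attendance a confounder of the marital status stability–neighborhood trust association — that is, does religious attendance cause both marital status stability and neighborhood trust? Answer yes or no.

Religious attendance has no stated causal path to neighborhood trust. A confounder must cause both variables, so religious attendance does not qualify.

no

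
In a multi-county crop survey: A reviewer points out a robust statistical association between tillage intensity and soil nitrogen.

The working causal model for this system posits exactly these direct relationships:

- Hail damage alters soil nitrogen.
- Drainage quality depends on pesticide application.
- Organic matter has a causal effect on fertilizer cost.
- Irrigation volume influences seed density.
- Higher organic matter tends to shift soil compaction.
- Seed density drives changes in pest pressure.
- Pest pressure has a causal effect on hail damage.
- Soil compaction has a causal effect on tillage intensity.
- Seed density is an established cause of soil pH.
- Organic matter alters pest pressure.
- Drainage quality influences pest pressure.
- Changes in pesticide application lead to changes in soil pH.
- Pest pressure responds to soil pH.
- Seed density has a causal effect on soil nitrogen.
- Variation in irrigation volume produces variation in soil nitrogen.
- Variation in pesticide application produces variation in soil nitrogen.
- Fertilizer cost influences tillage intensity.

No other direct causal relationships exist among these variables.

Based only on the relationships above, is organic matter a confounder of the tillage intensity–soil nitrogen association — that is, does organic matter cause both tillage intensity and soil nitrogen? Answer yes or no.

Organic matter has a causal path to tillage intensity (organic matter → fertilizer cost → tillage intensity) and to soil nitrogen (organic matter → pest pressure → hail damage → soil nitrogen), so it is a common cause of both — a confounder.

yes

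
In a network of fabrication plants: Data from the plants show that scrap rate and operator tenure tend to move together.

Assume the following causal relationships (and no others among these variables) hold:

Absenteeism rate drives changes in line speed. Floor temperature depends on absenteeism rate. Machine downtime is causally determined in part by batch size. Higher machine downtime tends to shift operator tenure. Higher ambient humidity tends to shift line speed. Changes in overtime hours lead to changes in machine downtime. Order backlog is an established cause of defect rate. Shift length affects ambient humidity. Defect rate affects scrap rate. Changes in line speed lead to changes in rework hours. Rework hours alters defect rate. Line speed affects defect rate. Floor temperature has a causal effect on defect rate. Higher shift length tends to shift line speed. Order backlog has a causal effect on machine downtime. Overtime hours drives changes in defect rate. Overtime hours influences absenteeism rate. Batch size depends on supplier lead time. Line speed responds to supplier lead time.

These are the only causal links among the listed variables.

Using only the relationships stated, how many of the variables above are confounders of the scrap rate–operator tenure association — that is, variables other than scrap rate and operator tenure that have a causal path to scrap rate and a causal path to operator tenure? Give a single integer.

3

The common causes are: order backlog (to scrap rate via order backlog → defect rate → scrap rate; to operator tenure via order backlog → machine downtime → operator tenure); overtime hours (to scrap rate via overtime hours → defect rate → scrap rate; to operator tenure via overtime hours → machine downtime → operator tenure); supplier lead time (to scrap rate via supplier lead time → line speed → defect rate → scrap rate; to operator tenure via supplier lead time → batch size → machine downtime → operator tenure).
Every other variable lacks a causal path to at least one of scrap rate and operator tenure.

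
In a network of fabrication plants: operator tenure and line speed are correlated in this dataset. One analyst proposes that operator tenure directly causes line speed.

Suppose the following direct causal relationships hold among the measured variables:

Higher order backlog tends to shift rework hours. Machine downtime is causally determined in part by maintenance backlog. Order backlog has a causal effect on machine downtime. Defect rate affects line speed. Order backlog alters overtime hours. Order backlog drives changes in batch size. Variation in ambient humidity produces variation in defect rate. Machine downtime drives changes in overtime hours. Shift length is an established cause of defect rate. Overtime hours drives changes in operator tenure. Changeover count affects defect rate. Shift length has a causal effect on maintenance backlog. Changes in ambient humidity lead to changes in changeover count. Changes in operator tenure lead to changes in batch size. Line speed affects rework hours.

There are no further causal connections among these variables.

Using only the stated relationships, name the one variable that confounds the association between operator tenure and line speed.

Shift length has a causal path to operator tenure (shift length → maintenance backlog → machine downtime → overtime hours → operator tenure) and a separate causal path to line speed (shift length → defect rate → line speed), so it is a common cause of both.
No stated relationship gives operator tenure a causal route to line speed, so the correlation is explained by the shared upstream cause rather than a direct effect.

shift length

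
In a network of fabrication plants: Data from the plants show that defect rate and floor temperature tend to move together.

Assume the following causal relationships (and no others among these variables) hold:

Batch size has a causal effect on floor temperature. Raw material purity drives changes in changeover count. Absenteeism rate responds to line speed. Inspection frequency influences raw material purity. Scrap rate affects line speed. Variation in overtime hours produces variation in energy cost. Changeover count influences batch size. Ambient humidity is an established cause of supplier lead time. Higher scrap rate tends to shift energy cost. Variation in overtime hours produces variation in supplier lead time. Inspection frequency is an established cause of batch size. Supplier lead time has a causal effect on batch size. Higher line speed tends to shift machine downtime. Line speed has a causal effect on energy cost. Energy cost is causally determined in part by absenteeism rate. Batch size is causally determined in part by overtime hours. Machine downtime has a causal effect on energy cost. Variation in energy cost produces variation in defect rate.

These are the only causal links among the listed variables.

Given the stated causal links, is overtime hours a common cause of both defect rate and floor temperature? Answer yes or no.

Overtime hours has a causal path to defect rate (overtime hours → energy cost → defect rate) and to floor temperature (overtime hours → batch size → floor temperature), so it is a common cause of both — a confounder.

yes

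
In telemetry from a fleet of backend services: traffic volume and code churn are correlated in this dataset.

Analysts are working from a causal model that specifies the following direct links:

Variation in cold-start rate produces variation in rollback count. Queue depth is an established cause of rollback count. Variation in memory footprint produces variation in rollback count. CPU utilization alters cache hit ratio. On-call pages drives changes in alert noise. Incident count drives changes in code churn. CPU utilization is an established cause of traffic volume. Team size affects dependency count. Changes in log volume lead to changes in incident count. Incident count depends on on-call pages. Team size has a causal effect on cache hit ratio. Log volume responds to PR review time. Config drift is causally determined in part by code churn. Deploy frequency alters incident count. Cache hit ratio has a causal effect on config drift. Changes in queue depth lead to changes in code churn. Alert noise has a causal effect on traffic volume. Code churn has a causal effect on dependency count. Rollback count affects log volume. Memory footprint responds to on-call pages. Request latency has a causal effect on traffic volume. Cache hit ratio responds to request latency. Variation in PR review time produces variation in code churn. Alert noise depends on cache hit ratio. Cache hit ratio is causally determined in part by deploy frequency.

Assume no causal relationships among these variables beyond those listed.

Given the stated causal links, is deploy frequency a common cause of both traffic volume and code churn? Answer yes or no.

Deploy frequency has a causal path to traffic volume (deploy frequency → cache hit ratio → alert noise → traffic volume) and to code churn (deploy frequency → incident count → code churn), so it is a common cause of both — a confounder.

yes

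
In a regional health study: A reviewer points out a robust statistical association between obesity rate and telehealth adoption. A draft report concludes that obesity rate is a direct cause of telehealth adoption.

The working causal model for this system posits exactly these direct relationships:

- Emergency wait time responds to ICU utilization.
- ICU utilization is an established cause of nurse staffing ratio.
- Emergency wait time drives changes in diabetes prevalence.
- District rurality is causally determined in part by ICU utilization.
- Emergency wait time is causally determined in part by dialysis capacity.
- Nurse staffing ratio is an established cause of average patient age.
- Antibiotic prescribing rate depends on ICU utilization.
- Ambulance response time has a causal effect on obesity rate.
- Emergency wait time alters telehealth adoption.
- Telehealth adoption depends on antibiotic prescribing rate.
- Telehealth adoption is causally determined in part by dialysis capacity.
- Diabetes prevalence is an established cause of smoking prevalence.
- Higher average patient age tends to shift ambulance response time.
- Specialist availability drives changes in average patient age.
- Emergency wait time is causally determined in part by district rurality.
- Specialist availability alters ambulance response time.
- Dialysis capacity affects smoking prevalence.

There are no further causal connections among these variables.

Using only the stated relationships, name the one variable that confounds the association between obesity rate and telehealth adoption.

ICU utilization has a causal path to obesity rate (ICU utilization → nurse staffing ratio → average patient age → ambulance response time → obesity rate) and a separate causal path to telehealth adoption (ICU utilization → emergency wait time → telehealth adoption), so it is a common cause of both.
No stated relationship gives obesity rate a causal route to telehealth adoption, so the correlation is explained by the shared upstream cause rather than a direct effect.

ICU utilization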